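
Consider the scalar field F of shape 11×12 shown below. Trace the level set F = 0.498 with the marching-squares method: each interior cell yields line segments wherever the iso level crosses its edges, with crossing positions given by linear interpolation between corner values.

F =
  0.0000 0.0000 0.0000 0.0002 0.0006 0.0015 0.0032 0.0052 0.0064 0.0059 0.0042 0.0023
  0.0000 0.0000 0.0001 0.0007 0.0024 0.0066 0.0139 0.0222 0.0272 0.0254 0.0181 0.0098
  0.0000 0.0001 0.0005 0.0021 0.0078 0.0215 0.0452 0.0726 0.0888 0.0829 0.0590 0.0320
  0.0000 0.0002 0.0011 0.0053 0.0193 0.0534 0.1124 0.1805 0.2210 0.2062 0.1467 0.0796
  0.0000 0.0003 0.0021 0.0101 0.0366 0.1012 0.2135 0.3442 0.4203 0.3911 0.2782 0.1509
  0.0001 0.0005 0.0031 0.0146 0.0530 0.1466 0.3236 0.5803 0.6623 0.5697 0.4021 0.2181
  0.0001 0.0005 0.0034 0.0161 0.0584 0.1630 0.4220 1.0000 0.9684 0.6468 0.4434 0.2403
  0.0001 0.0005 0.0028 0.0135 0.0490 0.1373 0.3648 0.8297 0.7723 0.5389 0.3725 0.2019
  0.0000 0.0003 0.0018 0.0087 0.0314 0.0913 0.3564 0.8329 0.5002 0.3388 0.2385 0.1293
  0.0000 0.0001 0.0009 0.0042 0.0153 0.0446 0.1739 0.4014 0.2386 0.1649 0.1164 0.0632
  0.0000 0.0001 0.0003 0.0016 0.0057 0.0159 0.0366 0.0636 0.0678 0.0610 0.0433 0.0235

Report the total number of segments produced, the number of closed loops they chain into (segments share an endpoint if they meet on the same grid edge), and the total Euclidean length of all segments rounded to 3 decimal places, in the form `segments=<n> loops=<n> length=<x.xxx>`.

segments=14 loops=1 length=12.371

cell (4,6): code 0100 → (4.651,7.000)–(5.000,6.679)
cell (4,7): code 1100 → (4.321,8.000)–(4.651,7.000)
cell (4,8): code 1100 → (4.599,9.000)–(4.321,8.000)
cell (4,9): code 1000 → (5.000,9.428)–(4.599,9.000)
cell (5,6): code 0110 → (5.000,6.679)–(6.000,6.131)
cell (5,9): code 1001 → (6.000,9.732)–(5.000,9.428)
cell (6,6): code 0110 → (6.000,6.131)–(7.000,6.287)
cell (6,9): code 1001 → (7.000,9.246)–(6.000,9.732)
cell (7,6): code 0110 → (7.000,6.287)–(8.000,6.297)
cell (7,8): code 1011 → (8.000,8.014)–(7.204,9.000)
cell (7,9): code 0001 → (7.204,9.000)–(7.000,9.246)
cell (8,6): code 0010 → (8.000,6.297)–(8.776,7.000)
cell (8,7): code 0011 → (8.776,7.000)–(8.008,8.000)
cell (8,8): code 0001 → (8.008,8.000)–(8.000,8.014)
total: 14 segments, chained into 1 closed loop(s), length Σ = 12.371046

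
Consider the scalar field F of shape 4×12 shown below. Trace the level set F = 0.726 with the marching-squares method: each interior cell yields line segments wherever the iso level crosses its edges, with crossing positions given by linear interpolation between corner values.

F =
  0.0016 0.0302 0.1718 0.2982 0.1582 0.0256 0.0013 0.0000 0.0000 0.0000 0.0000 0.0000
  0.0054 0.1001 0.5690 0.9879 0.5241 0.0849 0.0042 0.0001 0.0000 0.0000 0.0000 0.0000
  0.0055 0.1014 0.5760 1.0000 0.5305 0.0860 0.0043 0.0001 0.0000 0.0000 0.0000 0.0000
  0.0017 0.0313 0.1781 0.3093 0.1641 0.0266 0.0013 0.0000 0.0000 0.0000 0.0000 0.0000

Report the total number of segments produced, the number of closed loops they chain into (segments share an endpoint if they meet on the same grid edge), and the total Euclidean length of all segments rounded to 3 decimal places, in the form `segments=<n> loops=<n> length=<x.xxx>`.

segments=6 loops=1 length=4.876

cell (0,2): code 0100 → (0.620,3.000)–(1.000,2.375)
cell (0,3): code 1000 → (1.000,3.565)–(0.620,3.000)
cell (1,2): code 0110 → (1.000,2.375)–(2.000,2.354)
cell (1,3): code 1001 → (2.000,3.584)–(1.000,3.565)
cell (2,2): code 0010 → (2.000,2.354)–(2.397,3.000)
cell (2,3): code 0001 → (2.397,3.000)–(2.000,3.584)
total: 6 segments, chained into 1 closed loop(s), length Σ = 4.876314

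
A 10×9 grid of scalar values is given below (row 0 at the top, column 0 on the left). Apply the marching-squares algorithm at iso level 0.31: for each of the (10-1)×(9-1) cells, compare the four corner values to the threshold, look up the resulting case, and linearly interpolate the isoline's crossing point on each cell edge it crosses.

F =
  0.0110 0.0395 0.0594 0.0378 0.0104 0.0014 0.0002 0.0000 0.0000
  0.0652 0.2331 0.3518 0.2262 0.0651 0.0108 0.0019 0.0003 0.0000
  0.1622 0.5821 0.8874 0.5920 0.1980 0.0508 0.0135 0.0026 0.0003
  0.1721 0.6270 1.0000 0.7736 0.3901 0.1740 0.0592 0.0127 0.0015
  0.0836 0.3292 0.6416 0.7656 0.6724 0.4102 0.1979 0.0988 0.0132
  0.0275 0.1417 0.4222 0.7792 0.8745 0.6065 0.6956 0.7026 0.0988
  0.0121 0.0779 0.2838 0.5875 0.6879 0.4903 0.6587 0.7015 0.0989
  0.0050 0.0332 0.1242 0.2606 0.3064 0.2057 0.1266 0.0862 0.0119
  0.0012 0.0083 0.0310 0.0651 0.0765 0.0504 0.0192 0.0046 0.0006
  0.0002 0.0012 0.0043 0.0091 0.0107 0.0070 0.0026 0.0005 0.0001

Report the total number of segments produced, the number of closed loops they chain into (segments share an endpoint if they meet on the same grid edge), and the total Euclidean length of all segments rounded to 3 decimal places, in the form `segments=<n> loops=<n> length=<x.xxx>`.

segments=26 loops=1 length=21.120

cell (0,1): code 0100 → (0.857,2.000)–(1.000,1.648)
cell (0,2): code 1000 → (1.000,2.333)–(0.857,2.000)
cell (1,0): code 0100 → (1.220,1.000)–(2.000,0.352)
cell (1,1): code 1110 → (1.000,1.648)–(1.220,1.000)
cell (1,2): code 1101 → (1.229,3.000)–(1.000,2.333)
cell (1,3): code 1000 → (2.000,3.716)–(1.229,3.000)
cell (2,0): code 0110 → (2.000,0.352)–(3.000,0.303)
cell (2,3): code 1101 → (2.583,4.000)–(2.000,3.716)
cell (2,4): code 1000 → (3.000,4.371)–(2.583,4.000)
cell (3,0): code 0110 → (3.000,0.303)–(4.000,0.922)
cell (3,4): code 1101 → (3.576,5.000)–(3.000,4.371)
cell (3,5): code 1000 → (4.000,5.472)–(3.576,5.000)
cell (4,0): code 0010 → (4.000,0.922)–(4.102,1.000)
cell (4,1): code 0111 → (4.102,1.000)–(5.000,1.600)
cell (4,5): code 1101 → (4.225,6.000)–(4.000,5.472)
cell (4,6): code 1100 → (4.350,7.000)–(4.225,6.000)
cell (4,7): code 1000 → (5.000,7.650)–(4.350,7.000)
cell (5,1): code 0010 → (5.000,1.600)–(5.811,2.000)
cell (5,2): code 0111 → (5.811,2.000)–(6.000,2.086)
cell (5,7): code 1001 → (6.000,7.650)–(5.000,7.650)
cell (6,2): code 0010 → (6.000,2.086)–(6.849,3.000)
cell (6,3): code 0011 → (6.849,3.000)–(6.991,4.000)
cell (6,4): code 0011 → (6.991,4.000)–(6.634,5.000)
cell (6,5): code 0011 → (6.634,5.000)–(6.655,6.000)
cell (6,6): code 0011 → (6.655,6.000)–(6.636,7.000)
cell (6,7): code 0001 → (6.636,7.000)–(6.000,7.650)
total: 26 segments, chained into 1 closed loop(s), length Σ = 21.119630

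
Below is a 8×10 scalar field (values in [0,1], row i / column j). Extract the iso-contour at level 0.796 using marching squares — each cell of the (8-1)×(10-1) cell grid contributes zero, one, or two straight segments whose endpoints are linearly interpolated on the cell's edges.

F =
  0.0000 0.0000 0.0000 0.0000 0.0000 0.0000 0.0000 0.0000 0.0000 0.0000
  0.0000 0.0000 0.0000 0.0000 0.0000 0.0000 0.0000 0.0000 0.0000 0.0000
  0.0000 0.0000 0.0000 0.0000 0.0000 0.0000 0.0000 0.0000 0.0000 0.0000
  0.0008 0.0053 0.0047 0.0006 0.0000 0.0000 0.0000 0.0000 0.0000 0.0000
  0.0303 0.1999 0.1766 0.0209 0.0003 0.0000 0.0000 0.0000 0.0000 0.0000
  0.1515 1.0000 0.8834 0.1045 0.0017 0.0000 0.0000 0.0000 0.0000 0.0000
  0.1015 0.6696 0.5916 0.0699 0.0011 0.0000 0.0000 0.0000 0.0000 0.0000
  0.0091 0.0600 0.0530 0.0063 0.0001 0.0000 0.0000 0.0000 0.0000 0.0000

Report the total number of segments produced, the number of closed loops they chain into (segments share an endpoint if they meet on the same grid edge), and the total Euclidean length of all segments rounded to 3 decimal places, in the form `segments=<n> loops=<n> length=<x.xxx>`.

segments=6 loops=1 length=3.558

cell (4,0): code 0100 → (4.745,1.000)–(5.000,0.760)
cell (4,1): code 1100 → (4.876,2.000)–(4.745,1.000)
cell (4,2): code 1000 → (5.000,2.112)–(4.876,2.000)
cell (5,0): code 0010 → (5.000,0.760)–(5.617,1.000)
cell (5,1): code 0011 → (5.617,1.000)–(5.300,2.000)
cell (5,2): code 0001 → (5.300,2.000)–(5.000,2.112)
total: 6 segments, chained into 1 closed loop(s), length Σ = 3.557768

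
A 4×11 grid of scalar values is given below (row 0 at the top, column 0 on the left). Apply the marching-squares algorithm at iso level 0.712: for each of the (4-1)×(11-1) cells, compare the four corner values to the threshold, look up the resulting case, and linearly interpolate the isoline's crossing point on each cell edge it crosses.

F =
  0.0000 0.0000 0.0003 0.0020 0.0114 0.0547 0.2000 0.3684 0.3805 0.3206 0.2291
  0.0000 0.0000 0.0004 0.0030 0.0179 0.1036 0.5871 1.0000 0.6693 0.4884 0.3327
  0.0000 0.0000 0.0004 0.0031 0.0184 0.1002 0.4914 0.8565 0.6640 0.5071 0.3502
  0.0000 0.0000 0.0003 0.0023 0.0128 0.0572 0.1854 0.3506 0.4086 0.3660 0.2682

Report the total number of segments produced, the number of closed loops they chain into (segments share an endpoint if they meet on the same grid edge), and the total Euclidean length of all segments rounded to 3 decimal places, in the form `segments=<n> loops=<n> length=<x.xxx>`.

segments=6 loops=1 length=5.159

cell (0,6): code 0100 → (0.544,7.000)–(1.000,6.302)
cell (0,7): code 1000 → (1.000,7.871)–(0.544,7.000)
cell (1,6): code 0110 → (1.000,6.302)–(2.000,6.604)
cell (1,7): code 1001 → (2.000,7.751)–(1.000,7.871)
cell (2,6): code 0010 → (2.000,6.604)–(2.286,7.000)
cell (2,7): code 0001 → (2.286,7.000)–(2.000,7.751)
total: 6 segments, chained into 1 closed loop(s), length Σ = 5.159331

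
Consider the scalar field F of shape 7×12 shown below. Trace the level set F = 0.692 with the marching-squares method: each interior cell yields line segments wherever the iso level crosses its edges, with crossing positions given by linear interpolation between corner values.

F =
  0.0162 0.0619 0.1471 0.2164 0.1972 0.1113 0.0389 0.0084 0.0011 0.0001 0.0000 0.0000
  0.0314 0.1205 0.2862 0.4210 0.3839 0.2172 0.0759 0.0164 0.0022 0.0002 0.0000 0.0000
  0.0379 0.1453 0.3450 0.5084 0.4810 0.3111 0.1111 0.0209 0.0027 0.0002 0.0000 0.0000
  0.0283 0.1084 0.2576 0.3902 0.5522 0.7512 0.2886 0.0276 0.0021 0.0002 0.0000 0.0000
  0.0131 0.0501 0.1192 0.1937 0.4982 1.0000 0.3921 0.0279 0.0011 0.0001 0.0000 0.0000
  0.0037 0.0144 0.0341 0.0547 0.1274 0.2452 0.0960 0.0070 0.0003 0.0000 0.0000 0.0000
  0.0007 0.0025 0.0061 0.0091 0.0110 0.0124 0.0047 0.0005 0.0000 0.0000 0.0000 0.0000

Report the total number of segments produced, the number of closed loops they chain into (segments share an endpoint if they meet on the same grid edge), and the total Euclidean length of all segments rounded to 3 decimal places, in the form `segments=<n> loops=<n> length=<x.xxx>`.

cell (2,4): code 0100 → (2.865,5.000)–(3.000,4.703)
cell (2,5): code 1000 → (3.000,5.128)–(2.865,5.000)
cell (3,4): code 0110 → (3.000,4.703)–(4.000,4.386)
cell (3,5): code 1001 → (4.000,5.507)–(3.000,5.128)
cell (4,4): code 0010 → (4.000,4.386)–(4.408,5.000)
cell (4,5): code 0001 → (4.408,5.000)–(4.000,5.507)
total: 6 segments, chained into 1 closed loop(s), length Σ = 4.017887

segments=6 loops=1 length=4.018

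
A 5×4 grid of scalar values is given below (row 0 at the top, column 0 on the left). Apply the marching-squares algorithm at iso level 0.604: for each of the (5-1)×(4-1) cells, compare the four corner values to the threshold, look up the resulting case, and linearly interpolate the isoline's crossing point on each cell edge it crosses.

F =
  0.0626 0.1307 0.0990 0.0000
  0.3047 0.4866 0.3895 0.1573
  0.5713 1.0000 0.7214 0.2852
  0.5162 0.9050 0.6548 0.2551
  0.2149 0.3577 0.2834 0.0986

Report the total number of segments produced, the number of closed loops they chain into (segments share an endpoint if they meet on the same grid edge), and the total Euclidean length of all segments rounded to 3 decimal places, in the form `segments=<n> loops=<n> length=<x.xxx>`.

cell (1,0): code 0100 → (1.229,1.000)–(2.000,0.076)
cell (1,1): code 1100 → (1.646,2.000)–(1.229,1.000)
cell (1,2): code 1000 → (2.000,2.269)–(1.646,2.000)
cell (2,0): code 0110 → (2.000,0.076)–(3.000,0.226)
cell (2,2): code 1001 → (3.000,2.127)–(2.000,2.269)
cell (3,0): code 0010 → (3.000,0.226)–(3.550,1.000)
cell (3,1): code 0011 → (3.550,1.000)–(3.137,2.000)
cell (3,2): code 0001 → (3.137,2.000)–(3.000,2.127)
total: 8 segments, chained into 1 closed loop(s), length Σ = 6.971101

segments=8 loops=1 length=6.971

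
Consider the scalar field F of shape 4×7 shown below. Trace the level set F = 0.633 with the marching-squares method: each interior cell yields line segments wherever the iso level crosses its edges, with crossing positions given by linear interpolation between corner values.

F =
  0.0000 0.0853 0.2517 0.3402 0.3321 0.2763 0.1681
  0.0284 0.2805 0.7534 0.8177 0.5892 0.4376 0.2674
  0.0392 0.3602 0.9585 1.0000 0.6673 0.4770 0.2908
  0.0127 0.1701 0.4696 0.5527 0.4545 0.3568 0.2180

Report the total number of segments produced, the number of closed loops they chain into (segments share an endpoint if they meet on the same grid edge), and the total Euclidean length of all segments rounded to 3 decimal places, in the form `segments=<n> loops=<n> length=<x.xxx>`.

cell (0,1): code 0100 → (0.760,2.000)–(1.000,1.745)
cell (0,2): code 1100 → (0.613,3.000)–(0.760,2.000)
cell (0,3): code 1000 → (1.000,3.808)–(0.613,3.000)
cell (1,1): code 0110 → (1.000,1.745)–(2.000,1.456)
cell (1,3): code 1101 → (1.561,4.000)–(1.000,3.808)
cell (1,4): code 1000 → (2.000,4.180)–(1.561,4.000)
cell (2,1): code 0010 → (2.000,1.456)–(2.666,2.000)
cell (2,2): code 0011 → (2.666,2.000)–(2.820,3.000)
cell (2,3): code 0011 → (2.820,3.000)–(2.161,4.000)
cell (2,4): code 0001 → (2.161,4.000)–(2.000,4.180)
total: 10 segments, chained into 1 closed loop(s), length Σ = 7.676408

segments=10 loops=1 length=7.676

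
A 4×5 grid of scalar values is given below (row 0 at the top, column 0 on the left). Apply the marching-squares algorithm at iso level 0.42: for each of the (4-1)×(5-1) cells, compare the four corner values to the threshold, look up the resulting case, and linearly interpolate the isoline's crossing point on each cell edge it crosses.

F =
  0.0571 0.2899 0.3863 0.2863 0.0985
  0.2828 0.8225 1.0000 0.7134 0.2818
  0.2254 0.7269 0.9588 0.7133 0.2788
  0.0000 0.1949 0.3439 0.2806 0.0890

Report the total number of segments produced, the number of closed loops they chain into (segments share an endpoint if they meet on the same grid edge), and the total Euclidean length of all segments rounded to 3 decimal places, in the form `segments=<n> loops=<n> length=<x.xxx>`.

segments=10 loops=1 length=9.949

cell (0,0): code 0100 → (0.244,1.000)–(1.000,0.254)
cell (0,1): code 1100 → (0.055,2.000)–(0.244,1.000)
cell (0,2): code 1100 → (0.313,3.000)–(0.055,2.000)
cell (0,3): code 1000 → (1.000,3.680)–(0.313,3.000)
cell (1,0): code 0110 → (1.000,0.254)–(2.000,0.388)
cell (1,3): code 1001 → (2.000,3.675)–(1.000,3.680)
cell (2,0): code 0010 → (2.000,0.388)–(2.577,1.000)
cell (2,1): code 0011 → (2.577,1.000)–(2.876,2.000)
cell (2,2): code 0011 → (2.876,2.000)–(2.678,3.000)
cell (2,3): code 0001 → (2.678,3.000)–(2.000,3.675)
total: 10 segments, chained into 1 closed loop(s), length Σ = 9.948648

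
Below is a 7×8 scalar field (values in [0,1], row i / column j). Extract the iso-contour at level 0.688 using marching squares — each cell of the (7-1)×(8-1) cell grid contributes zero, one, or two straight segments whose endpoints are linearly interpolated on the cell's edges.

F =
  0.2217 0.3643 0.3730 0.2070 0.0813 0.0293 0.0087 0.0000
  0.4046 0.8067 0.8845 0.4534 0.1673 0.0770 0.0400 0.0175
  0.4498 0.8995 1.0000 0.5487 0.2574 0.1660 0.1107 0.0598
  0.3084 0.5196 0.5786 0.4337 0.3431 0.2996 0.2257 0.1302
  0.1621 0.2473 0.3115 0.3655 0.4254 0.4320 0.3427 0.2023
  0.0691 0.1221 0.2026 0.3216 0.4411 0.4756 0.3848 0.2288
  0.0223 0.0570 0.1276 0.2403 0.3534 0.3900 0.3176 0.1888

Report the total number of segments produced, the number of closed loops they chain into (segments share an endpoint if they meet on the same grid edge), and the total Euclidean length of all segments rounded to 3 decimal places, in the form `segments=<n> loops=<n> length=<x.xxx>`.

cell (0,0): code 0100 → (0.732,1.000)–(1.000,0.705)
cell (0,1): code 1100 → (0.616,2.000)–(0.732,1.000)
cell (0,2): code 1000 → (1.000,2.456)–(0.616,2.000)
cell (1,0): code 0110 → (1.000,0.705)–(2.000,0.530)
cell (1,2): code 1001 → (2.000,2.691)–(1.000,2.456)
cell (2,0): code 0010 → (2.000,0.530)–(2.557,1.000)
cell (2,1): code 0011 → (2.557,1.000)–(2.740,2.000)
cell (2,2): code 0001 → (2.740,2.000)–(2.000,2.691)
total: 8 segments, chained into 1 closed loop(s), length Σ = 6.802786

segments=8 loops=1 length=6.803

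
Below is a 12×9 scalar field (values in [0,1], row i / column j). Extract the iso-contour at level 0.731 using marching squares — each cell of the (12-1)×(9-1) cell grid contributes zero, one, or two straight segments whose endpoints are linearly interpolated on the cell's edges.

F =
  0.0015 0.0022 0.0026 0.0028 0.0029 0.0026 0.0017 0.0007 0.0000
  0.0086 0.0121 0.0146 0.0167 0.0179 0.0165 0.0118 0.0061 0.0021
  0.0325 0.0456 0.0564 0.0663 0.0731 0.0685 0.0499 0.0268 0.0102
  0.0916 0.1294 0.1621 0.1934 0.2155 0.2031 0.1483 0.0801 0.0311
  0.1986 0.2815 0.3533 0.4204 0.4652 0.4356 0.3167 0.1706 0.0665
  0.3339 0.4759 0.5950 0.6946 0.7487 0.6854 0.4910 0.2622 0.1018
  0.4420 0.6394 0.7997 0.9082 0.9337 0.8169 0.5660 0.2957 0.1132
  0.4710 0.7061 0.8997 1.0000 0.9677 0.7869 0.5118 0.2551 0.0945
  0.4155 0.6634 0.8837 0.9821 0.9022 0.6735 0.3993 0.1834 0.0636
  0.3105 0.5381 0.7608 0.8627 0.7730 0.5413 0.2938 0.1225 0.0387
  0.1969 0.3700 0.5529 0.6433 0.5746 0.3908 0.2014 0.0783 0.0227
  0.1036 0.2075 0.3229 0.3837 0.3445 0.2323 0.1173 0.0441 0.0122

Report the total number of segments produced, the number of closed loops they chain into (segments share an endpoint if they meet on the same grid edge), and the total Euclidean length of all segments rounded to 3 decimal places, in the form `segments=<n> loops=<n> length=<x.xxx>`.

segments=18 loops=1 length=13.671

cell (4,3): code 0100 → (4.938,4.000)–(5.000,3.673)
cell (4,4): code 1000 → (5.000,4.280)–(4.938,4.000)
cell (5,1): code 0100 → (5.664,2.000)–(6.000,1.571)
cell (5,2): code 1100 → (5.170,3.000)–(5.664,2.000)
cell (5,3): code 1110 → (5.000,3.673)–(5.170,3.000)
cell (5,4): code 1101 → (5.347,5.000)–(5.000,4.280)
cell (5,5): code 1000 → (6.000,5.342)–(5.347,5.000)
cell (6,1): code 0110 → (6.000,1.571)–(7.000,1.129)
cell (6,5): code 1001 → (7.000,5.203)–(6.000,5.342)
cell (7,1): code 0110 → (7.000,1.129)–(8.000,1.307)
cell (7,4): code 1011 → (8.000,4.749)–(7.493,5.000)
cell (7,5): code 0001 → (7.493,5.000)–(7.000,5.203)
cell (8,1): code 0110 → (8.000,1.307)–(9.000,1.866)
cell (8,4): code 1001 → (9.000,4.181)–(8.000,4.749)
cell (9,1): code 0010 → (9.000,1.866)–(9.143,2.000)
cell (9,2): code 0011 → (9.143,2.000)–(9.600,3.000)
cell (9,3): code 0011 → (9.600,3.000)–(9.212,4.000)
cell (9,4): code 0001 → (9.212,4.000)–(9.000,4.181)
total: 18 segments, chained into 1 closed loop(s), length Σ = 13.671159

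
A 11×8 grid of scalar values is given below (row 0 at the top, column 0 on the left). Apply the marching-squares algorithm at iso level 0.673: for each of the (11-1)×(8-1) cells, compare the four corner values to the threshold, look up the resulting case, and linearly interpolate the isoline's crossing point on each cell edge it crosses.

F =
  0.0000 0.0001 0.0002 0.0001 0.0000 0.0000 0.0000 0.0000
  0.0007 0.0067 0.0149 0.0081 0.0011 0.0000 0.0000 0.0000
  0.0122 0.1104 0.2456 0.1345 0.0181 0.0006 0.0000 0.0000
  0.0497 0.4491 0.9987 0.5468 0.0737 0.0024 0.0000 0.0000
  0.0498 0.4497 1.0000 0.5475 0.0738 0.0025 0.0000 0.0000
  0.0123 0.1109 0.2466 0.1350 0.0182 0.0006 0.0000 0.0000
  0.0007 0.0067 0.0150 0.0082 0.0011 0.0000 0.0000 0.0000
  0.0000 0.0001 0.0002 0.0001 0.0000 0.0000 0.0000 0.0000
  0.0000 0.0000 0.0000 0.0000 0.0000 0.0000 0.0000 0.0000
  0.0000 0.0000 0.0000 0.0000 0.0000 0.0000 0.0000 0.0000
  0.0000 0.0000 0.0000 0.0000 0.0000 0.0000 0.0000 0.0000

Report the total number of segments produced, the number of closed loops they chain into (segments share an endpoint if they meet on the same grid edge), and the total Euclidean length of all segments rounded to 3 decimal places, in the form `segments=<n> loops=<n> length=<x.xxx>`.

cell (2,1): code 0100 → (2.568,2.000)–(3.000,1.407)
cell (2,2): code 1000 → (3.000,2.721)–(2.568,2.000)
cell (3,1): code 0110 → (3.000,1.407)–(4.000,1.406)
cell (3,2): code 1001 → (4.000,2.723)–(3.000,2.721)
cell (4,1): code 0010 → (4.000,1.406)–(4.434,2.000)
cell (4,2): code 0001 → (4.434,2.000)–(4.000,2.723)
total: 6 segments, chained into 1 closed loop(s), length Σ = 5.153009

segments=6 loops=1 length=5.153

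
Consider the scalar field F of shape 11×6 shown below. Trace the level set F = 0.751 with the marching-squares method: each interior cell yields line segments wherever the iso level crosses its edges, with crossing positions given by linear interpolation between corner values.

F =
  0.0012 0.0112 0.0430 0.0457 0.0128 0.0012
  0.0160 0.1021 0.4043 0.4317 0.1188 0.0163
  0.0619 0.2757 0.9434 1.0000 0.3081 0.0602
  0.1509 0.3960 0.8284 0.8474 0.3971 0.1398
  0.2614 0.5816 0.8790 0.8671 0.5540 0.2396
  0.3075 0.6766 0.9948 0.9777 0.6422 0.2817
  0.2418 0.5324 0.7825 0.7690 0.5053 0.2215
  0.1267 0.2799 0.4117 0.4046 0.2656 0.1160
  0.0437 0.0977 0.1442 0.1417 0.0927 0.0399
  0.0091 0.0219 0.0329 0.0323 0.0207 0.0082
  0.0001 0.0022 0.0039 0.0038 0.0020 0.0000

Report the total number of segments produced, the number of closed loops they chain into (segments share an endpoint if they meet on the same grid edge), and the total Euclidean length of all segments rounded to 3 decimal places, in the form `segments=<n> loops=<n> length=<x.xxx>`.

cell (1,1): code 0100 → (1.643,2.000)–(2.000,1.712)
cell (1,2): code 1100 → (1.562,3.000)–(1.643,2.000)
cell (1,3): code 1000 → (2.000,3.360)–(1.562,3.000)
cell (2,1): code 0110 → (2.000,1.712)–(3.000,1.821)
cell (2,3): code 1001 → (3.000,3.214)–(2.000,3.360)
cell (3,1): code 0110 → (3.000,1.821)–(4.000,1.570)
cell (3,3): code 1001 → (4.000,3.371)–(3.000,3.214)
cell (4,1): code 0110 → (4.000,1.570)–(5.000,1.234)
cell (4,3): code 1001 → (5.000,3.676)–(4.000,3.371)
cell (5,1): code 0110 → (5.000,1.234)–(6.000,1.874)
cell (5,3): code 1001 → (6.000,3.068)–(5.000,3.676)
cell (6,1): code 0010 → (6.000,1.874)–(6.085,2.000)
cell (6,2): code 0011 → (6.085,2.000)–(6.049,3.000)
cell (6,3): code 0001 → (6.049,3.000)–(6.000,3.068)
total: 14 segments, chained into 1 closed loop(s), length Σ = 11.783391

segments=14 loops=1 length=11.783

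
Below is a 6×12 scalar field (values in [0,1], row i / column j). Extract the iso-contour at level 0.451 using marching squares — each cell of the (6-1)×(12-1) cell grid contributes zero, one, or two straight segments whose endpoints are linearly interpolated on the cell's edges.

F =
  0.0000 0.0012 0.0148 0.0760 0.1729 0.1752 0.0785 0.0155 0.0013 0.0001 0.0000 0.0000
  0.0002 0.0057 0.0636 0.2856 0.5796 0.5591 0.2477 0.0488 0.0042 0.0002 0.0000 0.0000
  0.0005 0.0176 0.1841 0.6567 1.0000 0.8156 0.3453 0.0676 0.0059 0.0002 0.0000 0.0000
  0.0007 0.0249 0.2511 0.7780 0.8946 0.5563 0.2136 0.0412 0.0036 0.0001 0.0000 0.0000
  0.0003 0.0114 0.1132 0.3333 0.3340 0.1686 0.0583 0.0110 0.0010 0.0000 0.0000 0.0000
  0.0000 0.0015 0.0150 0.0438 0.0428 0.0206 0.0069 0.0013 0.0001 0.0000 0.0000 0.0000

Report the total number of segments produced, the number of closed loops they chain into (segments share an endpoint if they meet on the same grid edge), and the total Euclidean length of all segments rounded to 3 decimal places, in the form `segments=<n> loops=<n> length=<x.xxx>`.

segments=12 loops=1 length=10.120

cell (0,3): code 0100 → (0.684,4.000)–(1.000,3.563)
cell (0,4): code 1100 → (0.718,5.000)–(0.684,4.000)
cell (0,5): code 1000 → (1.000,5.347)–(0.718,5.000)
cell (1,2): code 0100 → (1.446,3.000)–(2.000,2.565)
cell (1,3): code 1110 → (1.000,3.563)–(1.446,3.000)
cell (1,5): code 1001 → (2.000,5.775)–(1.000,5.347)
cell (2,2): code 0110 → (2.000,2.565)–(3.000,2.379)
cell (2,5): code 1001 → (3.000,5.307)–(2.000,5.775)
cell (3,2): code 0010 → (3.000,2.379)–(3.735,3.000)
cell (3,3): code 0011 → (3.735,3.000)–(3.791,4.000)
cell (3,4): code 0011 → (3.791,4.000)–(3.272,5.000)
cell (3,5): code 0001 → (3.272,5.000)–(3.000,5.307)
total: 12 segments, chained into 1 closed loop(s), length Σ = 10.119593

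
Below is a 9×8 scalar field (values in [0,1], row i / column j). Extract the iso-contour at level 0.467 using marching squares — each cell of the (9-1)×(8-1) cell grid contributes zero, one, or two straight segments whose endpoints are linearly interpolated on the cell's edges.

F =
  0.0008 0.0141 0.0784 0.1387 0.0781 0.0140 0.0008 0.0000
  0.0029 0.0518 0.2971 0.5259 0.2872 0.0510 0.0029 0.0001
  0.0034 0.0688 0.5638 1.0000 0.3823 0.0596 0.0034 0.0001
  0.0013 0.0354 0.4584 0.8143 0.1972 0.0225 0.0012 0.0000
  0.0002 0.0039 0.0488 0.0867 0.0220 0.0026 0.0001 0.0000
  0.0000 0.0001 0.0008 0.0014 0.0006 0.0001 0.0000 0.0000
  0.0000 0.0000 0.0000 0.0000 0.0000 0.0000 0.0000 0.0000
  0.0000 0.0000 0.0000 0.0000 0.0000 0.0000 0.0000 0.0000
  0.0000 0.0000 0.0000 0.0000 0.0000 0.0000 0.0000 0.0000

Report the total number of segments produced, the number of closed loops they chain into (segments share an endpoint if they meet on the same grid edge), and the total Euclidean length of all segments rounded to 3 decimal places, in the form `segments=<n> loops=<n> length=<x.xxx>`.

segments=10 loops=1 length=7.047

cell (0,2): code 0100 → (0.848,3.000)–(1.000,2.743)
cell (0,3): code 1000 → (1.000,3.247)–(0.848,3.000)
cell (1,1): code 0100 → (1.637,2.000)–(2.000,1.804)
cell (1,2): code 1110 → (1.000,2.743)–(1.637,2.000)
cell (1,3): code 1001 → (2.000,3.863)–(1.000,3.247)
cell (2,1): code 0010 → (2.000,1.804)–(2.918,2.000)
cell (2,2): code 0111 → (2.918,2.000)–(3.000,2.024)
cell (2,3): code 1001 → (3.000,3.563)–(2.000,3.863)
cell (3,2): code 0010 → (3.000,2.024)–(3.477,3.000)
cell (3,3): code 0001 → (3.477,3.000)–(3.000,3.563)
total: 10 segments, chained into 1 closed loop(s), length Σ = 7.046546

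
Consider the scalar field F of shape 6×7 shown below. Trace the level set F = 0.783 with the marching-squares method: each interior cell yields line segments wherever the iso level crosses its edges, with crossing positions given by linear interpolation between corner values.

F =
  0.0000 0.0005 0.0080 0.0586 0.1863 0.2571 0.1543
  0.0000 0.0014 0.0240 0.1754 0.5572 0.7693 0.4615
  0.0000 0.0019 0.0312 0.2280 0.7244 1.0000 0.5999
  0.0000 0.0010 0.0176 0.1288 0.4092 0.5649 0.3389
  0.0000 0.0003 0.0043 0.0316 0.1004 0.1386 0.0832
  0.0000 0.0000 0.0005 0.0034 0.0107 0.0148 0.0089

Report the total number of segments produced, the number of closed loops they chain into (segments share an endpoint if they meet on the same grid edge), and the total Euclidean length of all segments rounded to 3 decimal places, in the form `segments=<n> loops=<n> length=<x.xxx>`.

cell (1,4): code 0100 → (1.059,5.000)–(2.000,4.213)
cell (1,5): code 1000 → (2.000,5.542)–(1.059,5.000)
cell (2,4): code 0010 → (2.000,4.213)–(2.499,5.000)
cell (2,5): code 0001 → (2.499,5.000)–(2.000,5.542)
total: 4 segments, chained into 1 closed loop(s), length Σ = 3.981300

segments=4 loops=1 length=3.981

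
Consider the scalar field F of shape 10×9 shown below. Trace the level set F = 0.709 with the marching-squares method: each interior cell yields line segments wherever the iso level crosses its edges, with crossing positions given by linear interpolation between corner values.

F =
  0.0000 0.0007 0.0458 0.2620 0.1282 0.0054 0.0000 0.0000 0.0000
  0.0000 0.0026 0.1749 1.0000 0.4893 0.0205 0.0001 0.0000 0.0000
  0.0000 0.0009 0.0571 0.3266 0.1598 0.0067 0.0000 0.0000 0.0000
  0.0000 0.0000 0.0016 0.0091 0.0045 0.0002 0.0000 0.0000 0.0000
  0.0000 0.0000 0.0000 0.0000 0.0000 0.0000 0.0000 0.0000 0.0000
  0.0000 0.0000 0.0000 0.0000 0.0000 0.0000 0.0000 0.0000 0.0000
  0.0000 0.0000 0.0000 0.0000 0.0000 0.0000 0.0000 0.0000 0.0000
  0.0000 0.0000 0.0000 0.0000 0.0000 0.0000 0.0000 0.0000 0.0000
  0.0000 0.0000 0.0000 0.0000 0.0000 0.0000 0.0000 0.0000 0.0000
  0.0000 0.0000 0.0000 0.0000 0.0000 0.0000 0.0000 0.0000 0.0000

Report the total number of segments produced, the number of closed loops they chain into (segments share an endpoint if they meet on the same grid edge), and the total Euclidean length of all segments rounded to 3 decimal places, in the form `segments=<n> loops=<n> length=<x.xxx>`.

segments=4 loops=1 length=2.495

cell (0,2): code 0100 → (0.606,3.000)–(1.000,2.647)
cell (0,3): code 1000 → (1.000,3.570)–(0.606,3.000)
cell (1,2): code 0010 → (1.000,2.647)–(1.432,3.000)
cell (1,3): code 0001 → (1.432,3.000)–(1.000,3.570)
total: 4 segments, chained into 1 closed loop(s), length Σ = 2.494883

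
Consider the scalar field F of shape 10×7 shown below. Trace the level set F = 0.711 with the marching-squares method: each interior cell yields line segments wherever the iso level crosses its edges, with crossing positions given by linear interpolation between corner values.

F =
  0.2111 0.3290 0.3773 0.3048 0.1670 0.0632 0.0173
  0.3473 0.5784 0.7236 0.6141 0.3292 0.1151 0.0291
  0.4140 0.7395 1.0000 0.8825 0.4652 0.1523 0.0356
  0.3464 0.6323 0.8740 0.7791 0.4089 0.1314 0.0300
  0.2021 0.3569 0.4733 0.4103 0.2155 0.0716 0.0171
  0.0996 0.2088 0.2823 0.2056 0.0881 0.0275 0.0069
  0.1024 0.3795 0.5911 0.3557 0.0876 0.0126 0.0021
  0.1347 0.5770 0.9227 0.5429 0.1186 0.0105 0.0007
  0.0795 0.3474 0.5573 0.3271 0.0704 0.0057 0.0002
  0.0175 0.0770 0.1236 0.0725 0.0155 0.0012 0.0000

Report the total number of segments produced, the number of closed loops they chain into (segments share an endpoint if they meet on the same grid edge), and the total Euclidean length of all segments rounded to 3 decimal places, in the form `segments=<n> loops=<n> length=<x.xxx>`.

segments=16 loops=2 length=10.917

cell (0,1): code 0100 → (0.964,2.000)–(1.000,1.913)
cell (0,2): code 1000 → (1.000,2.115)–(0.964,2.000)
cell (1,0): code 0100 → (1.823,1.000)–(2.000,0.912)
cell (1,1): code 1110 → (1.000,1.913)–(1.823,1.000)
cell (1,2): code 1101 → (1.361,3.000)–(1.000,2.115)
cell (1,3): code 1000 → (2.000,3.411)–(1.361,3.000)
cell (2,0): code 0010 → (2.000,0.912)–(2.266,1.000)
cell (2,1): code 0111 → (2.266,1.000)–(3.000,1.326)
cell (2,3): code 1001 → (3.000,3.184)–(2.000,3.411)
cell (3,1): code 0010 → (3.000,1.326)–(3.407,2.000)
cell (3,2): code 0011 → (3.407,2.000)–(3.185,3.000)
cell (3,3): code 0001 → (3.185,3.000)–(3.000,3.184)
cell (6,1): code 0100 → (6.362,2.000)–(7.000,1.388)
cell (6,2): code 1000 → (7.000,2.557)–(6.362,2.000)
cell (7,1): code 0010 → (7.000,1.388)–(7.579,2.000)
cell (7,2): code 0001 → (7.579,2.000)–(7.000,2.557)
total: 16 segments, chained into 2 closed loop(s), length Σ = 10.917242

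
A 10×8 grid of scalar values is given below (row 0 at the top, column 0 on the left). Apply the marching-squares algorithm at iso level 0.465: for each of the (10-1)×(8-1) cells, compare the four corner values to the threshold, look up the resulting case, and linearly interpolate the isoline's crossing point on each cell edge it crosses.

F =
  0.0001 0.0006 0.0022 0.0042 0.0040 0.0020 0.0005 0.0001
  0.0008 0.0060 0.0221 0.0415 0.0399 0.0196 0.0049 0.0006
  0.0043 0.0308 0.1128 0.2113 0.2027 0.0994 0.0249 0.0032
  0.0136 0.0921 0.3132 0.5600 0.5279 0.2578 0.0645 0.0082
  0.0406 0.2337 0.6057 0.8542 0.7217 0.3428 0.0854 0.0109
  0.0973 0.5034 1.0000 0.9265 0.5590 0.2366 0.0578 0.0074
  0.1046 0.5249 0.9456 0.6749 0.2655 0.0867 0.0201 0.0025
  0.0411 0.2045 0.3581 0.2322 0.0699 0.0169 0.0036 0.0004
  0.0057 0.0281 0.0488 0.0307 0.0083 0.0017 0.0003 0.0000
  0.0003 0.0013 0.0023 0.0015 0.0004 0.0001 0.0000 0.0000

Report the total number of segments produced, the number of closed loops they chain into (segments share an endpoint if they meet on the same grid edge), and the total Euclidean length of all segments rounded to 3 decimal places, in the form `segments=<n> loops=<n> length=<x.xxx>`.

segments=16 loops=1 length=12.035

cell (2,2): code 0100 → (2.728,3.000)–(3.000,2.615)
cell (2,3): code 1100 → (2.807,4.000)–(2.728,3.000)
cell (2,4): code 1000 → (3.000,4.233)–(2.807,4.000)
cell (3,1): code 0100 → (3.519,2.000)–(4.000,1.622)
cell (3,2): code 1110 → (3.000,2.615)–(3.519,2.000)
cell (3,4): code 1001 → (4.000,4.677)–(3.000,4.233)
cell (4,0): code 0100 → (4.858,1.000)–(5.000,0.905)
cell (4,1): code 1110 → (4.000,1.622)–(4.858,1.000)
cell (4,4): code 1001 → (5.000,4.292)–(4.000,4.677)
cell (5,0): code 0110 → (5.000,0.905)–(6.000,0.857)
cell (5,3): code 1011 → (6.000,3.513)–(5.320,4.000)
cell (5,4): code 0001 → (5.320,4.000)–(5.000,4.292)
cell (6,0): code 0010 → (6.000,0.857)–(6.187,1.000)
cell (6,1): code 0011 → (6.187,1.000)–(6.818,2.000)
cell (6,2): code 0011 → (6.818,2.000)–(6.474,3.000)
cell (6,3): code 0001 → (6.474,3.000)–(6.000,3.513)
total: 16 segments, chained into 1 closed loop(s), length Σ = 12.034594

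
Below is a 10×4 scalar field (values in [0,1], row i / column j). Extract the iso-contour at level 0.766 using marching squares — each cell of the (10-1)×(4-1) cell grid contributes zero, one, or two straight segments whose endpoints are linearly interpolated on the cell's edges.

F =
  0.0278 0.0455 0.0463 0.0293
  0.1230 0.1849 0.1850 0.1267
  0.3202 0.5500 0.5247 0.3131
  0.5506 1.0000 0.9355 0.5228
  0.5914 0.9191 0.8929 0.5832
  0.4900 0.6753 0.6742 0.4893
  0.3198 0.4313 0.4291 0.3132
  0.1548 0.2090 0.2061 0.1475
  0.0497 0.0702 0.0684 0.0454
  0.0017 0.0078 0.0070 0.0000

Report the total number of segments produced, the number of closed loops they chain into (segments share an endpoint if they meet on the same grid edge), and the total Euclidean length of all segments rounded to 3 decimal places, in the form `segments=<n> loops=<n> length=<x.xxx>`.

segments=8 loops=1 length=6.819

cell (2,0): code 0100 → (2.480,1.000)–(3.000,0.479)
cell (2,1): code 1100 → (2.587,2.000)–(2.480,1.000)
cell (2,2): code 1000 → (3.000,2.411)–(2.587,2.000)
cell (3,0): code 0110 → (3.000,0.479)–(4.000,0.533)
cell (3,2): code 1001 → (4.000,2.410)–(3.000,2.411)
cell (4,0): code 0010 → (4.000,0.533)–(4.628,1.000)
cell (4,1): code 0011 → (4.628,1.000)–(4.580,2.000)
cell (4,2): code 0001 → (4.580,2.000)–(4.000,2.410)
total: 8 segments, chained into 1 closed loop(s), length Σ = 6.819419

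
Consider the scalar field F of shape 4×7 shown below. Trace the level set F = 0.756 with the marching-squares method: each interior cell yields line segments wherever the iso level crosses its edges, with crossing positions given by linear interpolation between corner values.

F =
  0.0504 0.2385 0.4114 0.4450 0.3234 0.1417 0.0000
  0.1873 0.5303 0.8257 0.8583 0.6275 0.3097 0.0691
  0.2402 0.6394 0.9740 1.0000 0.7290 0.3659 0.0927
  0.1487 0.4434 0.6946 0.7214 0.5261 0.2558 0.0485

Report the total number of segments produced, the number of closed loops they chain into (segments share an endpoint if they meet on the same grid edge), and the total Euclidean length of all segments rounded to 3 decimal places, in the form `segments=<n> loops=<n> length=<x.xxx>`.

segments=8 loops=1 length=7.260

cell (0,1): code 0100 → (0.832,2.000)–(1.000,1.764)
cell (0,2): code 1100 → (0.752,3.000)–(0.832,2.000)
cell (0,3): code 1000 → (1.000,3.443)–(0.752,3.000)
cell (1,1): code 0110 → (1.000,1.764)–(2.000,1.348)
cell (1,3): code 1001 → (2.000,3.900)–(1.000,3.443)
cell (2,1): code 0010 → (2.000,1.348)–(2.780,2.000)
cell (2,2): code 0011 → (2.780,2.000)–(2.876,3.000)
cell (2,3): code 0001 → (2.876,3.000)–(2.000,3.900)
total: 8 segments, chained into 1 closed loop(s), length Σ = 7.260156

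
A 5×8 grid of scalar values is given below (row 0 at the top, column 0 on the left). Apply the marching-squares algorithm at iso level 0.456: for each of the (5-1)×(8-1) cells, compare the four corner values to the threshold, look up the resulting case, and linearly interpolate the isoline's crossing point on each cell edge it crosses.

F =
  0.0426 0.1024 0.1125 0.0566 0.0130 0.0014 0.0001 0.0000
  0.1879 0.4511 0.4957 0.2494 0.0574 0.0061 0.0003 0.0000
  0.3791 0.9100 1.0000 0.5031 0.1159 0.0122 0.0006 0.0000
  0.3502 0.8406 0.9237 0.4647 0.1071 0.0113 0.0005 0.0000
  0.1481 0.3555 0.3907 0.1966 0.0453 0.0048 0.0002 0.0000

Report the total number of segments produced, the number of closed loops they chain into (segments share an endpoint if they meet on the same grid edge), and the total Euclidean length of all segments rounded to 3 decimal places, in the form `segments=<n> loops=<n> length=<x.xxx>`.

cell (0,1): code 0100 → (0.896,2.000)–(1.000,1.110)
cell (0,2): code 1000 → (1.000,2.161)–(0.896,2.000)
cell (1,0): code 0100 → (1.011,1.000)–(2.000,0.145)
cell (1,1): code 1110 → (1.000,1.110)–(1.011,1.000)
cell (1,2): code 1101 → (1.814,3.000)–(1.000,2.161)
cell (1,3): code 1000 → (2.000,3.122)–(1.814,3.000)
cell (2,0): code 0110 → (2.000,0.145)–(3.000,0.216)
cell (2,3): code 1001 → (3.000,3.024)–(2.000,3.122)
cell (3,0): code 0010 → (3.000,0.216)–(3.793,1.000)
cell (3,1): code 0011 → (3.793,1.000)–(3.877,2.000)
cell (3,2): code 0011 → (3.877,2.000)–(3.032,3.000)
cell (3,3): code 0001 → (3.032,3.000)–(3.000,3.024)
total: 12 segments, chained into 1 closed loop(s), length Σ = 9.372648

segments=12 loops=1 length=9.373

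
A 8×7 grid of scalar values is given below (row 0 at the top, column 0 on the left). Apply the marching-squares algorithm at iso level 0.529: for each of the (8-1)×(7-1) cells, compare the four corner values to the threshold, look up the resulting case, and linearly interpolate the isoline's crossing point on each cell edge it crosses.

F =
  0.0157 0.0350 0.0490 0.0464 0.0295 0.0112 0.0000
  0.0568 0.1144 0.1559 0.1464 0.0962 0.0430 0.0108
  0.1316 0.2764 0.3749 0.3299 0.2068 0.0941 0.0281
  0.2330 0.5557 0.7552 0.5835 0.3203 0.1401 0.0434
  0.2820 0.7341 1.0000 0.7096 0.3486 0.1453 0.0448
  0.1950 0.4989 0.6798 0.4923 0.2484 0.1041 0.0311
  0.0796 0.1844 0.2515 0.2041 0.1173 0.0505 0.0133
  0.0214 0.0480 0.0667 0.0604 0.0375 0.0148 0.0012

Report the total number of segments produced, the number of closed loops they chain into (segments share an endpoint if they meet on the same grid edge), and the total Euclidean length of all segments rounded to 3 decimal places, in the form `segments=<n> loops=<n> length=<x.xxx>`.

cell (2,0): code 0100 → (2.904,1.000)–(3.000,0.917)
cell (2,1): code 1100 → (2.405,2.000)–(2.904,1.000)
cell (2,2): code 1100 → (2.785,3.000)–(2.405,2.000)
cell (2,3): code 1000 → (3.000,3.207)–(2.785,3.000)
cell (3,0): code 0110 → (3.000,0.917)–(4.000,0.546)
cell (3,3): code 1001 → (4.000,3.500)–(3.000,3.207)
cell (4,0): code 0010 → (4.000,0.546)–(4.872,1.000)
cell (4,1): code 0111 → (4.872,1.000)–(5.000,1.166)
cell (4,2): code 1011 → (5.000,2.804)–(4.831,3.000)
cell (4,3): code 0001 → (4.831,3.000)–(4.000,3.500)
cell (5,1): code 0010 → (5.000,1.166)–(5.352,2.000)
cell (5,2): code 0001 → (5.352,2.000)–(5.000,2.804)
total: 12 segments, chained into 1 closed loop(s), length Σ = 8.925285

segments=12 loops=1 length=8.925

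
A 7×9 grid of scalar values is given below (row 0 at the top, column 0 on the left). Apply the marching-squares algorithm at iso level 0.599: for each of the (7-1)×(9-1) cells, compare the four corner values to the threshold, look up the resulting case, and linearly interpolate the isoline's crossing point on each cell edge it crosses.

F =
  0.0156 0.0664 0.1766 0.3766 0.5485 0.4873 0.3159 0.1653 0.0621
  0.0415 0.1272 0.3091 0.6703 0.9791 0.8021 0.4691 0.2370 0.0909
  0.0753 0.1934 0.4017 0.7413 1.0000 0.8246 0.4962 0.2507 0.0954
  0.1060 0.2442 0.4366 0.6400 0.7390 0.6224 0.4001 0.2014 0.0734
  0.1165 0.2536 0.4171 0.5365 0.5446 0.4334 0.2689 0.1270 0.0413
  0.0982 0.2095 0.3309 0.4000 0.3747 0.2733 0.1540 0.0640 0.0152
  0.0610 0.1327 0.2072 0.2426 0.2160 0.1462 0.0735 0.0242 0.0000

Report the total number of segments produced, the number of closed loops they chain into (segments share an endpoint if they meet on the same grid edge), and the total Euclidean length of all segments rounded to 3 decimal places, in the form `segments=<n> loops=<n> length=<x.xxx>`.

segments=12 loops=1 length=10.446

cell (0,2): code 0100 → (0.757,3.000)–(1.000,2.803)
cell (0,3): code 1100 → (0.117,4.000)–(0.757,3.000)
cell (0,4): code 1100 → (0.355,5.000)–(0.117,4.000)
cell (0,5): code 1000 → (1.000,5.610)–(0.355,5.000)
cell (1,2): code 0110 → (1.000,2.803)–(2.000,2.581)
cell (1,5): code 1001 → (2.000,5.687)–(1.000,5.610)
cell (2,2): code 0110 → (2.000,2.581)–(3.000,2.798)
cell (2,5): code 1001 → (3.000,5.105)–(2.000,5.687)
cell (3,2): code 0010 → (3.000,2.798)–(3.396,3.000)
cell (3,3): code 0011 → (3.396,3.000)–(3.720,4.000)
cell (3,4): code 0011 → (3.720,4.000)–(3.124,5.000)
cell (3,5): code 0001 → (3.124,5.000)–(3.000,5.105)
total: 12 segments, chained into 1 closed loop(s), length Σ = 10.445756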